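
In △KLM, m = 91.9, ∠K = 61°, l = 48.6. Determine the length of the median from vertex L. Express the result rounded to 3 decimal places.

By the law of cosines, k² = l² + m² − 2·l·m·cos K = 6476.9, so k ≈ 80.479.
Median from L: ½√(2·m² + 2·k² − l²) ≈ 82.89.

m_L ≈ 82.890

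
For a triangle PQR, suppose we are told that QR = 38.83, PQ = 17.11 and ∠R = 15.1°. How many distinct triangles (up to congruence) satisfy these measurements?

QR·sin R = 38.83·sin(15.1°) ≈ 10.12.
Since QR sin R < PQ < QR (10.12 < 17.11 < 38.83), two triangles exist.

2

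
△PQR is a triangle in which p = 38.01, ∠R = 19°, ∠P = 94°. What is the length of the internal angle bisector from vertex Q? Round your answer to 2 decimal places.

The third angle is ∠Q = 180° − ∠R − ∠P = 67.00°.
Law of sines: q = p·sin Q/sin P ≈ 35.074.
Law of sines: r = p·sin R/sin P ≈ 12.405.
The bisector from Q has length 2·r·p·cos(∠Q/2)/(r+p) ≈ 15.598.

t_Q ≈ 15.60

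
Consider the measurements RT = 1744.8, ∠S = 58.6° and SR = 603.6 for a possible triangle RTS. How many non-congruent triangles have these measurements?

1

SR·sin S = 603.6·sin(58.6°) ≈ 515.2.
Since RT ≥ SR, exactly one triangle exists.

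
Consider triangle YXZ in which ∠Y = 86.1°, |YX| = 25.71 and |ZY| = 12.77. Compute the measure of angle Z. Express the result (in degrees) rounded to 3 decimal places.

By the law of cosines, |XZ|² = |ZY|² + |YX|² − 2·|ZY|·|YX|·cos Y = 779.42, so |XZ| ≈ 27.918.
Law of cosines again: cos Z = (|XZ|² + |ZY|² − |YX|²)/(2·|XZ|·|ZY|) ≈ 0.39477, so ∠Z ≈ 66.75°.

66.748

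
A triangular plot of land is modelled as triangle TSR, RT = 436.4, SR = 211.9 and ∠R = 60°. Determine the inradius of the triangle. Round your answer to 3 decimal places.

By the law of cosines, TS² = SR² + RT² − 2·SR·RT·cos R = 1.4287e+05, so TS ≈ 377.99.
Area = ½·SR·RT·sin R ≈ 40042.
Semiperimeter s = (211.9+436.4+377.99)/2 = 513.14.
Inradius = area/s = 40042/513.14 ≈ 78.033.

78.033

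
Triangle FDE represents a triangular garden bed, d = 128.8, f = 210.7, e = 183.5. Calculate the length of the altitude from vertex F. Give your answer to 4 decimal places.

h_F ≈ 111.3053

Semiperimeter s = (210.7 + 128.8 + 183.5)/2 = 261.5.
Heron's formula: area = √(261.5·50.8·132.7·78) ≈ 11726.
The altitude from F has length 2·area/f ≈ 111.31.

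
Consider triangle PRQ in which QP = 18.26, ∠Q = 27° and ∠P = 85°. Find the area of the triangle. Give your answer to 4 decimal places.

The third angle is ∠R = 180° − ∠Q − ∠P = 68.00°.
Law of sines: RQ = QP·sin P/sin R ≈ 19.619.
Law of sines: PR = QP·sin Q/sin R ≈ 8.9409.
Area = ½·QP·RQ·sin Q ≈ 81.32.

81.3199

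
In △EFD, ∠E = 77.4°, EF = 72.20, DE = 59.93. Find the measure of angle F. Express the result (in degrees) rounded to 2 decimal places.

44.69

By the law of cosines, FD² = DE² + EF² − 2·DE·EF·cos E = 6916.7, so FD ≈ 83.166.
Law of cosines again: cos F = (EF² + FD² − DE²)/(2·EF·FD) ≈ 0.71094, so ∠F ≈ 44.69°.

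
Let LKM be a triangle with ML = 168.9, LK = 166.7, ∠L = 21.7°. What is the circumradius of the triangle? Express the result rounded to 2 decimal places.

By the law of cosines, KM² = ML² + LK² − 2·ML·LK·cos L = 3995.5, so KM ≈ 63.21.
Area = ½·ML·LK·sin L ≈ 5205.2.
Circumradius = KM/(2 sin L) ≈ 85.477.

85.48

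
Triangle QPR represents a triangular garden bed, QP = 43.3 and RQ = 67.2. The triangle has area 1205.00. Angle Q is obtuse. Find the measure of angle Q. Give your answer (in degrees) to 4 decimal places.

124.0809

From area = ½·RQ·QP·sin Q, we get sin Q = 2·area/(RQ·QP) ≈ 0.82825.
Taking the obtuse solution, ∠Q ≈ 124.08°.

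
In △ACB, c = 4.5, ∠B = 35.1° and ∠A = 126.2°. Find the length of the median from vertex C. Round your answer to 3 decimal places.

The third angle is ∠C = 180° − ∠B − ∠A = 18.70°.
Law of sines: a = c·sin A/sin C ≈ 11.326.
Law of sines: b = c·sin B/sin C ≈ 8.0706.
Median from C: ½√(2·b² + 2·a² − c²) ≈ 9.5732.

m_C ≈ 9.573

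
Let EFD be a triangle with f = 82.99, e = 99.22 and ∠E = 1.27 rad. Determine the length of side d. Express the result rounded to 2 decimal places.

Law of sines: sin F = f·sin E/e ≈ 0.79887.
Since e ≥ f, only the acute value applies: ∠F ≈ 0.925 rad.
Then ∠D = π − ∠E − ∠F ≈ 0.946 rad.
Law of sines gives d = e·sin D/sin E ≈ 84.27.

84.27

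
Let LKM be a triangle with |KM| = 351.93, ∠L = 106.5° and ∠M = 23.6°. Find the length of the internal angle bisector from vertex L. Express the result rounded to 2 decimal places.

The third angle is ∠K = 180° − ∠M − ∠L = 49.90°.
Law of sines: |ML| = |KM|·sin K/sin L ≈ 280.76.
Law of sines: |LK| = |KM|·sin M/sin L ≈ 146.95.
The bisector from L has length 2·|ML|·|LK|·cos(∠L/2)/(|ML|+|LK|) ≈ 115.43.

115.43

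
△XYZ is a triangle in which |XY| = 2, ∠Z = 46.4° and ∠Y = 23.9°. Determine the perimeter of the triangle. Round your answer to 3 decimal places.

perimeter ≈ 5.719

The third angle is ∠X = 180° − ∠Y − ∠Z = 109.70°.
Law of sines: |YZ| = |XY|·sin X/sin Z ≈ 2.6001.
Law of sines: |ZX| = |XY|·sin Y/sin Z ≈ 1.1189.
Semiperimeter s = (2.6001+1.1189+2)/2 = 2.8595.
Perimeter = 2.6001 + 1.1189 + 2 = 5.719.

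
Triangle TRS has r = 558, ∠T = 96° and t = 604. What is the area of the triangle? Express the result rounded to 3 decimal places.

49976.504

Law of sines: sin R = r·sin T/t ≈ 0.91878.
Since t ≥ r, only the acute value applies: ∠R ≈ 66.75°.
Then ∠S = 180° − ∠T − ∠R ≈ 17.25°.
Law of sines gives s = t·sin S/sin T ≈ 180.11.
Area = ½·t·r·sin S ≈ 49977.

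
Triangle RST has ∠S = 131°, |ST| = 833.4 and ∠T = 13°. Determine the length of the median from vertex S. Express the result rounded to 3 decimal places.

The third angle is ∠R = 180° − ∠S − ∠T = 36.00°.
Law of sines: |TR| = |ST|·sin S/sin R ≈ 1070.1.
Law of sines: |RS| = |ST|·sin T/sin R ≈ 318.95.
Median from S: ½√(2·|RS|² + 2·|ST|² − |TR|²) ≈ 334.48.

m_S ≈ 334.480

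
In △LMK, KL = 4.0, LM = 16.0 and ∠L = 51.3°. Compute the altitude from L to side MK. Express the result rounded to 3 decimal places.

By the law of cosines, MK² = KL² + LM² − 2·KL·LM·cos L = 191.97, so MK ≈ 13.855.
Area = ½·KL·LM·sin L ≈ 24.974.
The altitude from L has length 2·area/MK ≈ 3.6049.

h_L ≈ 3.605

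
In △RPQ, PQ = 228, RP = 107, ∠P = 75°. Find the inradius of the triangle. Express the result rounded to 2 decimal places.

By the law of cosines, QR² = RP² + PQ² − 2·RP·PQ·cos P = 50805, so QR ≈ 225.4.
Area = ½·RP·PQ·sin P ≈ 11782.
Semiperimeter s = (228+225.4+107)/2 = 280.2.
Inradius = area/s = 11782/280.2 ≈ 42.05.

r ≈ 42.05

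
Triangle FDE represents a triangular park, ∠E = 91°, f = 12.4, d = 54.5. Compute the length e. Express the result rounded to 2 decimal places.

56.10

By the law of cosines, e² = f² + d² − 2·f·d·cos E = 3147.6, so e ≈ 56.103.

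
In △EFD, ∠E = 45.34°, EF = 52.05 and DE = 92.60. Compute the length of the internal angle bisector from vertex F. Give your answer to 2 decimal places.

By the law of cosines, FD² = DE² + EF² − 2·DE·EF·cos E = 4508.3, so FD ≈ 67.144.
Law of cosines again: cos F = (EF² + FD² − DE²)/(2·EF·FD) ≈ -0.19419, so ∠F ≈ 101.20°.
The bisector from F has length 2·EF·FD·cos(∠F/2)/(EF+FD) ≈ 37.222.

t_F ≈ 37.22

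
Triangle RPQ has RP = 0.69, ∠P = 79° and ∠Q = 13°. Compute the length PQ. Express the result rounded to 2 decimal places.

3.07

The third angle is ∠R = 180° − ∠P − ∠Q = 88.00°.
Law of sines: PQ = RP·sin R/sin Q ≈ 3.0655.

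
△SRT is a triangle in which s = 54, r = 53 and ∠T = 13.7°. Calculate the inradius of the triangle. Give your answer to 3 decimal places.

5.658

By the law of cosines, t² = s² + r² − 2·s·r·cos T = 163.85, so t ≈ 12.801.
Area = ½·s·r·sin T ≈ 338.92.
Semiperimeter p = (54+53+12.801)/2 = 59.9.
Inradius = area/p = 338.92/59.9 ≈ 5.658.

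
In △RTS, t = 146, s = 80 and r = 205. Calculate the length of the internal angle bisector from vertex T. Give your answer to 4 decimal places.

109.9824

By the law of cosines, cos T = (s² + r² − t²) / (2·s·r) ≈ 0.82649, so ∠T ≈ 0.598 rad.
The bisector from T has length 2·s·r·cos(∠T/2)/(s+r) ≈ 109.98.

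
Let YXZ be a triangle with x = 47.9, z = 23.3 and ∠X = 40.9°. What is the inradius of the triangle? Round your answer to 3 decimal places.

Law of sines: sin Z = z·sin X/x ≈ 0.31849.
Since x ≥ z, only the acute value applies: ∠Z ≈ 18.57°.
Then ∠Y = 180° − ∠X − ∠Z ≈ 120.53°.
Law of sines gives y = x·sin Y/sin X ≈ 63.017.
Area = ½·x·z·sin Y ≈ 480.68.
Semiperimeter s = (63.017+47.9+23.3)/2 = 67.109.
Inradius = area/s = 480.68/67.109 ≈ 7.1627.

7.163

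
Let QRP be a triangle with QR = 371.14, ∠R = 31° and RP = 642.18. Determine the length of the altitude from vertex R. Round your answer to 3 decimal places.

By the law of cosines, PQ² = QR² + RP² − 2·QR·RP·cos R = 1.4155e+05, so PQ ≈ 376.23.
Area = ½·QR·RP·sin R ≈ 61377.
The altitude from R has length 2·area/PQ ≈ 326.27.

326.274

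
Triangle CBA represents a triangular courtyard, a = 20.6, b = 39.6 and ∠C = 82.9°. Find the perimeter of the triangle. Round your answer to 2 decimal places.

By the law of cosines, c² = b² + a² − 2·b·a·cos C = 1790.9, so c ≈ 42.319.
Semiperimeter s = (42.319+39.6+20.6)/2 = 51.259.
Perimeter = 42.319 + 39.6 + 20.6 = 102.52.

perimeter ≈ 102.52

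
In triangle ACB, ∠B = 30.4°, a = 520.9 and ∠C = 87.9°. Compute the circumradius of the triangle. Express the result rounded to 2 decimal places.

The third angle is ∠A = 180° − ∠C − ∠B = 61.70°.
Law of sines: c = a·sin C/sin A ≈ 591.21.
Law of sines: b = a·sin B/sin A ≈ 299.38.
Circumradius = a/(2 sin A) ≈ 295.81.

295.81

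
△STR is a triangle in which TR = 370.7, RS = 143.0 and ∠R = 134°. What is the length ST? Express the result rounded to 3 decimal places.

By the law of cosines, ST² = TR² + RS² − 2·TR·RS·cos R = 2.3152e+05, so ST ≈ 481.16.

481.160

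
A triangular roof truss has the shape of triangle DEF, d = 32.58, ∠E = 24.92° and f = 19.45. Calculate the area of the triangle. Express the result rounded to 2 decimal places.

133.50

Area = ½·f·d·sin E ≈ 133.5.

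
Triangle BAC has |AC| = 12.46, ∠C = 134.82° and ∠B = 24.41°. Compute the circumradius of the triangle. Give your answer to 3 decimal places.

The third angle is ∠A = 180° − ∠C − ∠B = 20.77°.
Law of sines: |CB| = |AC|·sin A/sin B ≈ 10.692.
Law of sines: |BA| = |AC|·sin C/sin B ≈ 21.386.
Circumradius = |AC|/(2 sin B) ≈ 15.075.

15.075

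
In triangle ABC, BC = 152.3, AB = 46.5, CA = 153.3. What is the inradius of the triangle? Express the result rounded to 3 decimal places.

Semiperimeter s = (152.3 + 153.3 + 46.5)/2 = 176.05.
Heron's formula: area = √(176.05·23.75·22.75·129.55) ≈ 3510.4.
Inradius = area/s = 3510.4/176.05 ≈ 19.94.

r ≈ 19.940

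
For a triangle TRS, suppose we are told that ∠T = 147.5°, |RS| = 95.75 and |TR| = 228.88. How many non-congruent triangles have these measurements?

0

|TR|·sin T = 228.88·sin(147.5°) ≈ 123.
Since ∠T is not acute, a triangle exists only if |RS| > |TR|; here |RS| ≤ |TR|, so there is no triangle.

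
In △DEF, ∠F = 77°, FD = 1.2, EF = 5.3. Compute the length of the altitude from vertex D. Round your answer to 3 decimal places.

1.169

By the law of cosines, DE² = EF² + FD² − 2·EF·FD·cos F = 26.669, so DE ≈ 5.1642.
Area = ½·EF·FD·sin F ≈ 3.0985.
The altitude from D has length 2·area/EF ≈ 1.1692.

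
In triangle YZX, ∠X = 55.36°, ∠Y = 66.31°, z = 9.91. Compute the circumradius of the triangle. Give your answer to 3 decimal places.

R ≈ 5.822

The third angle is ∠Z = 180° − ∠X − ∠Y = 58.33°.
Law of sines: y = z·sin Y/sin Z ≈ 10.663.
Law of sines: x = z·sin X/sin Z ≈ 9.5799.
Circumradius = z/(2 sin Z) ≈ 5.822.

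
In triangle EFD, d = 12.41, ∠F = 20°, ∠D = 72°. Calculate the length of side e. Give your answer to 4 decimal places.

The third angle is ∠E = 180° − ∠F − ∠D = 88.00°.
Law of sines: e = d·sin E/sin D ≈ 13.041.

13.0407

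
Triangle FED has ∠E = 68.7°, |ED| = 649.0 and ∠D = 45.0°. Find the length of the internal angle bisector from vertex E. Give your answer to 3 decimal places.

466.956

The third angle is ∠F = 180° − ∠E − ∠D = 66.30°.
Law of sines: |DF| = |ED|·sin E/sin F ≈ 660.36.
Law of sines: |FE| = |ED|·sin D/sin F ≈ 501.18.
The bisector from E has length 2·|FE|·|ED|·cos(∠E/2)/(|FE|+|ED|) ≈ 466.96.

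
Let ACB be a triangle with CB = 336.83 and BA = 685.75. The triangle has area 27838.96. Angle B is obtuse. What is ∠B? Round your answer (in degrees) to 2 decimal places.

∠B ≈ 166.05°

From area = ½·CB·BA·sin B, we get sin B = 2·area/(CB·BA) ≈ 0.24105.
Taking the obtuse solution, ∠B ≈ 166.05°.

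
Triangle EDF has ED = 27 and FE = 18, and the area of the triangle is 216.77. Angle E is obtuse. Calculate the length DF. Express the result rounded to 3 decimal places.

From area = ½·FE·ED·sin E, we get sin E = 2·area/(FE·ED) ≈ 0.89206.
Taking the obtuse solution, ∠E ≈ 116.87°.
Law of cosines then gives DF ≈ 38.63.

38.630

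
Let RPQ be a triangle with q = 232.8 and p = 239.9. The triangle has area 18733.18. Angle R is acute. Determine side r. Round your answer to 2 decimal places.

170.04

From area = ½·p·q·sin R, we get sin R = 2·area/(p·q) ≈ 0.67085.
Taking the acute solution, ∠R ≈ 0.735 rad.
Law of cosines then gives r ≈ 170.04.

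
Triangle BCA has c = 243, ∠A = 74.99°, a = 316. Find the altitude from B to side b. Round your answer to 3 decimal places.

Law of sines: sin C = c·sin A/a ≈ 0.74275.
Since a ≥ c, only the acute value applies: ∠C ≈ 47.97°.
Then ∠B = 180° − ∠A − ∠C ≈ 57.04°.
Law of sines gives b = a·sin B/sin A ≈ 274.52.
Area = ½·a·c·sin B ≈ 32216.
The altitude from B has length 2·area/b ≈ 234.71.

h_B ≈ 234.709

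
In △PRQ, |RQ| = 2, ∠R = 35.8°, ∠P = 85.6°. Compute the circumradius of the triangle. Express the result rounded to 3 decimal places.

The third angle is ∠Q = 180° − ∠P − ∠R = 58.60°.
Law of sines: |QP| = |RQ|·sin R/sin P ≈ 1.1734.
Law of sines: |PR| = |RQ|·sin Q/sin P ≈ 1.7121.
Circumradius = |RQ|/(2 sin P) ≈ 1.003.

1.003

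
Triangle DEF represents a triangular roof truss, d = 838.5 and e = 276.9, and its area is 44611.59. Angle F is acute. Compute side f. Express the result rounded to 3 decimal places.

592.495

From area = ½·d·e·sin F, we get sin F = 2·area/(d·e) ≈ 0.38428.
Taking the acute solution, ∠F ≈ 22.60°.
Law of cosines then gives f ≈ 592.5.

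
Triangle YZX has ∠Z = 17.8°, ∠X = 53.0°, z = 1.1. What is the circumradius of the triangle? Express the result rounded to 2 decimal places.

1.80

The third angle is ∠Y = 180° − ∠Z − ∠X = 109.20°.
Law of sines: y = z·sin Y/sin Z ≈ 3.3982.
Law of sines: x = z·sin X/sin Z ≈ 2.8738.
Circumradius = z/(2 sin Z) ≈ 1.7992.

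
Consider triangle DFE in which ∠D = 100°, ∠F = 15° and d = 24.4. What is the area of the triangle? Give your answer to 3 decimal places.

The third angle is ∠E = 180° − ∠D − ∠F = 65.00°.
Law of sines: f = d·sin F/sin D ≈ 6.4126.
Law of sines: e = d·sin E/sin D ≈ 22.455.
Area = ½·d·f·sin E ≈ 70.904.

70.904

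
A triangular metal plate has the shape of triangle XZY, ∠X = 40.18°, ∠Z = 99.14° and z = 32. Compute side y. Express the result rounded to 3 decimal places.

The third angle is ∠Y = 180° − ∠X − ∠Z = 40.68°.
Law of sines: y = z·sin Y/sin Z ≈ 21.127.

21.127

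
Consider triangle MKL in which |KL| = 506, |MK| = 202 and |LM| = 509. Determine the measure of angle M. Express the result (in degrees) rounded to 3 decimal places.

∠M ≈ 77.688°

By the law of cosines, cos M = (|LM|² + |MK|² − |KL|²) / (2·|LM|·|MK|) ≈ 0.21324, so ∠M ≈ 77.69°.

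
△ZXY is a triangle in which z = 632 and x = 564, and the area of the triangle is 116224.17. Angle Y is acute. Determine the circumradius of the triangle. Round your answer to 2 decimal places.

R ≈ 322.63

From area = ½·z·x·sin Y, we get sin Y = 2·area/(z·x) ≈ 0.65212.
Taking the acute solution, ∠Y ≈ 40.70°.
Law of cosines then gives y ≈ 420.79.
Circumradius = y/(2 sin Y) ≈ 322.63.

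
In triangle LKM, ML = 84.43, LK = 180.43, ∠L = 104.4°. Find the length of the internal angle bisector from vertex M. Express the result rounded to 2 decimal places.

By the law of cosines, KM² = ML² + LK² − 2·ML·LK·cos L = 47260, so KM ≈ 217.39.
Law of cosines again: cos M = (KM² + ML² − LK²)/(2·KM·ML) ≈ 0.59478, so ∠M ≈ 53.50°.
The bisector from M has length 2·KM·ML·cos(∠M/2)/(KM+ML) ≈ 108.61.

108.61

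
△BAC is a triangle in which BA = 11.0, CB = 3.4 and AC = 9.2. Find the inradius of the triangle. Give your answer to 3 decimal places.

Semiperimeter s = (9.2 + 3.4 + 11)/2 = 11.8.
Heron's formula: area = √(11.8·2.6·8.4·0.8) ≈ 14.359.
Inradius = area/s = 14.359/11.8 ≈ 1.2168.

r ≈ 1.217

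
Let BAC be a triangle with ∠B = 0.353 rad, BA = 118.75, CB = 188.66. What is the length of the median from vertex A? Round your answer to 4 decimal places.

44.4717

By the law of cosines, AC² = CB² + BA² − 2·CB·BA·cos B = 7650.2, so AC ≈ 87.465.
Median from A: ½√(2·BA² + 2·AC² − CB²) ≈ 44.472.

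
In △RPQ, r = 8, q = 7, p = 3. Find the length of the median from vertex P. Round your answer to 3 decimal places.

m_P ≈ 7.365

Median from P: ½√(2·q² + 2·r² − p²) ≈ 7.3655.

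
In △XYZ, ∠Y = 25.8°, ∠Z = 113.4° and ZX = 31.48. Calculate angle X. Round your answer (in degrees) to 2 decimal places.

∠X ≈ 40.80°

The third angle is ∠X = 180° − ∠Y − ∠Z = 40.80°.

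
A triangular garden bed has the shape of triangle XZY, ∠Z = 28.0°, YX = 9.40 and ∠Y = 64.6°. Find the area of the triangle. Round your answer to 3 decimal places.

84.922

The third angle is ∠X = 180° − ∠Z − ∠Y = 87.40°.
Law of sines: ZY = YX·sin X/sin Z ≈ 20.002.
Law of sines: XZ = YX·sin Y/sin Z ≈ 18.087.
Area = ½·YX·ZY·sin Y ≈ 84.922.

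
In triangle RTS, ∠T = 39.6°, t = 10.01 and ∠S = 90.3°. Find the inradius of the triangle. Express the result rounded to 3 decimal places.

3.194

The third angle is ∠R = 180° − ∠T − ∠S = 50.10°.
Law of sines: r = t·sin R/sin T ≈ 12.047.
Law of sines: s = t·sin S/sin T ≈ 15.704.
Area = ½·t·r·sin S ≈ 60.297.
Semiperimeter p = (12.047+10.01+15.704)/2 = 18.881.
Inradius = area/p = 60.297/18.881 ≈ 3.1936.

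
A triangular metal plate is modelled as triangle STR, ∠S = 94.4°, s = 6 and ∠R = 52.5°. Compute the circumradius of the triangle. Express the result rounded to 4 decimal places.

3.0089

The third angle is ∠T = 180° − ∠R − ∠S = 33.10°.
Law of sines: t = s·sin T/sin S ≈ 3.2863.
Law of sines: r = s·sin R/sin S ≈ 4.7742.
Circumradius = s/(2 sin S) ≈ 3.0089.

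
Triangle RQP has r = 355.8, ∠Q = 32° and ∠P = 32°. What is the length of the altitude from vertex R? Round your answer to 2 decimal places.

h_R ≈ 111.16

The third angle is ∠R = 180° − ∠Q − ∠P = 116.00°.
Law of sines: q = r·sin Q/sin R ≈ 209.78.
Law of sines: p = r·sin P/sin R ≈ 209.78.
Area = ½·r·q·sin P ≈ 19776.
The altitude from R has length 2·area/r ≈ 111.16.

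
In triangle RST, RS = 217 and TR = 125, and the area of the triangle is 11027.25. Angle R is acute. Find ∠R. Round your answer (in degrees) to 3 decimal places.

54.397

From area = ½·TR·RS·sin R, we get sin R = 2·area/(TR·RS) ≈ 0.81307.
Taking the acute solution, ∠R ≈ 54.40°.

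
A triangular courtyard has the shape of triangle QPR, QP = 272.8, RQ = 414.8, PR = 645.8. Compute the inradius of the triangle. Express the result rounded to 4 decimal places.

Semiperimeter s = (645.8 + 414.8 + 272.8)/2 = 666.7.
Heron's formula: area = √(666.7·20.9·251.9·393.9) ≈ 37183.
Inradius = area/s = 37183/666.7 ≈ 55.772.

r ≈ 55.7718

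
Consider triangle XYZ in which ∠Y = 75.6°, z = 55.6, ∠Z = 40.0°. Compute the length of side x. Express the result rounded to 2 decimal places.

The third angle is ∠X = 180° − ∠Y − ∠Z = 64.40°.
Law of sines: x = z·sin X/sin Z ≈ 78.007.

78.01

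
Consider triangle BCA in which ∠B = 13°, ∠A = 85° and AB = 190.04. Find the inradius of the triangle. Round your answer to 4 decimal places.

The third angle is ∠C = 180° − ∠A − ∠B = 82.00°.
Law of sines: CA = AB·sin B/sin C ≈ 43.17.
Law of sines: BC = AB·sin A/sin C ≈ 191.18.
Area = ½·AB·CA·sin A ≈ 4086.4.
Semiperimeter s = (43.17+190.04+191.18)/2 = 212.19.
Inradius = area/s = 4086.4/212.19 ≈ 19.258.

r ≈ 19.2578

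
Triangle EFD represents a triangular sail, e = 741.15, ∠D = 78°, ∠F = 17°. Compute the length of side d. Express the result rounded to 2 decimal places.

The third angle is ∠E = 180° − ∠F − ∠D = 85.00°.
Law of sines: d = e·sin D/sin E ≈ 727.72.

727.72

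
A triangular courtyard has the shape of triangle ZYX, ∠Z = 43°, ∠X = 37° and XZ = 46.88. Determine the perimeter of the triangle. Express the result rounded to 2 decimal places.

The third angle is ∠Y = 180° − ∠X − ∠Z = 100.00°.
Law of sines: YX = XZ·sin Z/sin Y ≈ 32.465.
Law of sines: ZY = XZ·sin X/sin Y ≈ 28.648.
Semiperimeter s = (32.465+46.88+28.648)/2 = 53.997.
Perimeter = 32.465 + 46.88 + 28.648 = 107.99.

perimeter ≈ 107.99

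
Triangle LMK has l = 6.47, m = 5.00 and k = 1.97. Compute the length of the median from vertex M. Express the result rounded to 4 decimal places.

Median from M: ½√(2·k² + 2·l² − m²) ≈ 4.0769.

m_M ≈ 4.0769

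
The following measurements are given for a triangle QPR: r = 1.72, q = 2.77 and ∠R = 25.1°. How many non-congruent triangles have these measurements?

2

q·sin R = 2.77·sin(25.1°) ≈ 1.175.
Since q sin R < r < q (1.175 < 1.72 < 2.77), two triangles exist.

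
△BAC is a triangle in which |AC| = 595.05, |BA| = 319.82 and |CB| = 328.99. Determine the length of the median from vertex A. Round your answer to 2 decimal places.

Median from A: ½√(2·|BA|² + 2·|AC|² − |CB|²) ≈ 448.47.

448.47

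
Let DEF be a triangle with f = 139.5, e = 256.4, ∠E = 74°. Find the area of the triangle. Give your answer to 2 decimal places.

Law of sines: sin F = f·sin E/e ≈ 0.52300.
Since e ≥ f, only the acute value applies: ∠F ≈ 31.53°.
Then ∠D = 180° − ∠E − ∠F ≈ 74.47°.
Law of sines gives d = e·sin D/sin E ≈ 256.99.
Area = ½·e·f·sin D ≈ 17231.

area ≈ 17230.68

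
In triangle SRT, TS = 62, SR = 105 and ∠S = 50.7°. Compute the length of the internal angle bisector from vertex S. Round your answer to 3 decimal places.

t_S ≈ 70.457

By the law of cosines, RT² = TS² + SR² − 2·TS·SR·cos S = 6622.4, so RT ≈ 81.378.
The bisector from S has length 2·TS·SR·cos(∠S/2)/(TS+SR) ≈ 70.457.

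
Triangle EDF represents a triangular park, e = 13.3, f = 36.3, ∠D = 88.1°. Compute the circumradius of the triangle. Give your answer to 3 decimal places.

R ≈ 19.132

By the law of cosines, d² = f² + e² − 2·f·e·cos D = 1462.6, so d ≈ 38.244.
Area = ½·f·e·sin D ≈ 241.26.
Circumradius = d/(2 sin D) ≈ 19.132.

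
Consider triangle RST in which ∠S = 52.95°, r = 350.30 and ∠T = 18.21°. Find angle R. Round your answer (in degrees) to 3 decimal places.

The third angle is ∠R = 180° − ∠S − ∠T = 108.84°.

∠R ≈ 108.840°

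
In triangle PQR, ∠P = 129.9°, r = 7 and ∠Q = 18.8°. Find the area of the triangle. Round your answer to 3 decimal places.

11.659

The third angle is ∠R = 180° − ∠P − ∠Q = 31.30°.
Law of sines: p = r·sin P/sin R ≈ 10.337.
Law of sines: q = r·sin Q/sin R ≈ 4.3422.
Area = ½·r·p·sin Q ≈ 11.659.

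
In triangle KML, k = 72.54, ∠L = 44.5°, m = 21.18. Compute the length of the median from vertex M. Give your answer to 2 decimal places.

By the law of cosines, l² = k² + m² − 2·k·m·cos L = 3519, so l ≈ 59.321.
Median from M: ½√(2·l² + 2·k² − m²) ≈ 65.409.

m_M ≈ 65.41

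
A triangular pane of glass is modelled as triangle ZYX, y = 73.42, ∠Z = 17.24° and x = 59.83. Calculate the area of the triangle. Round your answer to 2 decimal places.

650.95

Area = ½·y·x·sin Z ≈ 650.95.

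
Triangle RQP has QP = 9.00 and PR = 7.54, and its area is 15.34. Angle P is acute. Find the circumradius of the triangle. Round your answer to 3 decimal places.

4.532

From area = ½·QP·PR·sin P, we get sin P = 2·area/(QP·PR) ≈ 0.45211.
Taking the acute solution, ∠P ≈ 26.88°.
Law of cosines then gives RQ ≈ 4.0981.
Circumradius = RQ/(2 sin P) ≈ 4.5322.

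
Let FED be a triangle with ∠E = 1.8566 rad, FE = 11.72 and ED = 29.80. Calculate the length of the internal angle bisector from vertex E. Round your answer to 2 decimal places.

By the law of cosines, DF² = FE² + ED² − 2·FE·ED·cos E = 1222.3, so DF ≈ 34.962.
The bisector from E has length 2·FE·ED·cos(∠E/2)/(FE+ED) ≈ 10.081.

10.08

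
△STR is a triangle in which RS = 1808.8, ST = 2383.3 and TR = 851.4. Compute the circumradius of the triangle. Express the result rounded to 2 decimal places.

By the law of cosines, cos S = (RS² + ST² − TR²) / (2·RS·ST) ≈ 0.95421, so ∠S ≈ 17.41°.
Circumradius = TR/(2 sin S) ≈ 1423.

1423.02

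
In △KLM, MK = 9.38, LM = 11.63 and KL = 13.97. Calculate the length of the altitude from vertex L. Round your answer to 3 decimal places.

Semiperimeter s = (11.63 + 9.38 + 13.97)/2 = 17.49.
Heron's formula: area = √(17.49·5.86·8.11·3.52) ≈ 54.091.
The altitude from L has length 2·area/MK ≈ 11.533.

11.533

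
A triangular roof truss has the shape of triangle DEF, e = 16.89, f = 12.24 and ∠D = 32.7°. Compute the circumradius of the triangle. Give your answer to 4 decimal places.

8.6402

By the law of cosines, d² = e² + f² − 2·e·f·cos D = 87.153, so d ≈ 9.3356.
Area = ½·e·f·sin D ≈ 55.843.
Circumradius = d/(2 sin D) ≈ 8.6402.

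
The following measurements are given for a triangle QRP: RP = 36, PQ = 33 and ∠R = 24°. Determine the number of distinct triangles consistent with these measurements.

2

RP·sin R = 36·sin(24°) ≈ 14.64.
Since RP sin R < PQ < RP (14.64 < 33 < 36), two triangles exist.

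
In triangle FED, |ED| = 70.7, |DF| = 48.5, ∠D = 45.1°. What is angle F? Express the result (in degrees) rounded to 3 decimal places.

By the law of cosines, |FE|² = |ED|² + |DF|² − 2·|ED|·|DF|·cos D = 2509.9, so |FE| ≈ 50.099.
Law of cosines again: cos F = (|DF|² + |FE|² − |ED|²)/(2·|DF|·|FE|) ≈ -0.02805, so ∠F ≈ 91.61°.

91.607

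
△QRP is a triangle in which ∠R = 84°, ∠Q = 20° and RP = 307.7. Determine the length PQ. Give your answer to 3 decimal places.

894.726

The third angle is ∠P = 180° − ∠Q − ∠R = 76.00°.
Law of sines: PQ = RP·sin R/sin Q ≈ 894.73.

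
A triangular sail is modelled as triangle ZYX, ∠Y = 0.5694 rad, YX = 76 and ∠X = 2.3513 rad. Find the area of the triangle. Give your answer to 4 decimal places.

The third angle is ∠Z = π − ∠Y − ∠X = 0.2209 rad.
Law of sines: XZ = YX·sin Y/sin Z ≈ 187.01.
Law of sines: ZY = YX·sin X/sin Z ≈ 246.47.
Area = ½·YX·XZ·sin X ≈ 5049.5.

5049.4571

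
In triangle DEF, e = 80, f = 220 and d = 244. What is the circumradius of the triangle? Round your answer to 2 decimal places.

R ≈ 123.12

By the law of cosines, cos D = (e² + f² − d²) / (2·e·f) ≈ -0.13455, so ∠D ≈ 1.706 rad.
Circumradius = d/(2 sin D) ≈ 123.12.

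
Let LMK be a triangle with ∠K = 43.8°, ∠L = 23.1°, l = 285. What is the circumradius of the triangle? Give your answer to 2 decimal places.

The third angle is ∠M = 180° − ∠K − ∠L = 113.10°.
Law of sines: m = l·sin M/sin L ≈ 668.17.
Law of sines: k = l·sin K/sin L ≈ 502.78.
Circumradius = l/(2 sin L) ≈ 363.21.

R ≈ 363.21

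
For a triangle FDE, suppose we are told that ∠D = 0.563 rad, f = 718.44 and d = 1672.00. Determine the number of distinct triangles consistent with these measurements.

f·sin D = 718.44·sin(0.563 rad) ≈ 383.4.
Since d ≥ f, exactly one triangle exists.

1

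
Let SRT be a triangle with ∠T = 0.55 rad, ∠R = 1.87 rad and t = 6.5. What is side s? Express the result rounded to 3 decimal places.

The third angle is ∠S = π − ∠R − ∠T = 0.722 rad.
Law of sines: s = t·sin S/sin T ≈ 8.2148.

8.215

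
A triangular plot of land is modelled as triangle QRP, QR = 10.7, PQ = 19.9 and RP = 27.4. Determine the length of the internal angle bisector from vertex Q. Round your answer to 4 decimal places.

By the law of cosines, cos Q = (PQ² + QR² − RP²) / (2·PQ·QR) ≈ -0.56418, so ∠Q ≈ 124.35°.
The bisector from Q has length 2·PQ·QR·cos(∠Q/2)/(PQ+QR) ≈ 6.4966.

t_Q ≈ 6.4966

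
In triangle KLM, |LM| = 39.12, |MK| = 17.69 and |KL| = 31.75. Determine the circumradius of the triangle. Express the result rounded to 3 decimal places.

19.909

By the law of cosines, cos K = (|MK|² + |KL|² − |LM|²) / (2·|MK|·|KL|) ≈ -0.18639, so ∠K ≈ 100.74°.
Circumradius = |LM|/(2 sin K) ≈ 19.909.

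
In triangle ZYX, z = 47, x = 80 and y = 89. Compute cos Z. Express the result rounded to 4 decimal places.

By the law of cosines, cos Z = (y² + x² − z²) / (2·y·x) ≈ 0.85056, so ∠Z ≈ 31.73°.

cos Z ≈ 0.8506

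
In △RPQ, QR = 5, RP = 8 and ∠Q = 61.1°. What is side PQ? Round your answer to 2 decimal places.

9.11

Law of sines: sin P = QR·sin Q/RP ≈ 0.54717.
Since RP ≥ QR, only the acute value applies: ∠P ≈ 33.17°.
Then ∠R = 180° − ∠Q − ∠P ≈ 85.73°.
Law of sines gives PQ = RP·sin R/sin Q ≈ 9.1126.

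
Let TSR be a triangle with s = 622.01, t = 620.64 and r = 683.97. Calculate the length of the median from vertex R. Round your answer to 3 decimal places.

Median from R: ½√(2·t² + 2·s² − r²) ≈ 518.74.

m_R ≈ 518.740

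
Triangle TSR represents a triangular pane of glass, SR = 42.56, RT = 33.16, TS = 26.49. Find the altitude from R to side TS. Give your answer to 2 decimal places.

h_R ≈ 33.16

Semiperimeter s = (42.56 + 33.16 + 26.49)/2 = 51.105.
Heron's formula: area = √(51.105·8.545·17.945·24.615) ≈ 439.2.
The altitude from R has length 2·area/TS ≈ 33.159.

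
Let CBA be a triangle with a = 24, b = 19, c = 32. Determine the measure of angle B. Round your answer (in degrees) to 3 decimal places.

36.231

By the law of cosines, cos B = (a² + c² − b²) / (2·a·c) ≈ 0.80664, so ∠B ≈ 36.23°.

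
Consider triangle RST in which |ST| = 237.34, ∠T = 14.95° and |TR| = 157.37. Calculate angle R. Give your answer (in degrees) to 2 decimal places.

By the law of cosines, |RS|² = |ST|² + |TR|² − 2·|ST|·|TR|·cos T = 8923.7, so |RS| ≈ 94.465.
Law of cosines again: cos R = (|TR|² + |RS|² − |ST|²)/(2·|TR|·|RS|) ≈ -0.76151, so ∠R ≈ 139.60°.

∠R ≈ 139.60°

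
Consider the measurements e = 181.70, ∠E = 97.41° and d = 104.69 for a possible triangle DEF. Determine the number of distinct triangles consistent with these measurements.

d·sin E = 104.69·sin(97.41°) ≈ 103.8.
Since ∠E is not acute, a triangle exists only if e > d; here e > d, so there is exactly one triangle.

1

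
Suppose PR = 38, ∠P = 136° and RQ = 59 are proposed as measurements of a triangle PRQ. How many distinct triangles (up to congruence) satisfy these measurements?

1

PR·sin P = 38·sin(136°) ≈ 26.4.
Since ∠P is not acute, a triangle exists only if RQ > PR; here RQ > PR, so there is exactly one triangle.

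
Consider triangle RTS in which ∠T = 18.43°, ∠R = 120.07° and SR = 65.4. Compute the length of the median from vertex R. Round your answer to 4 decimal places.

m_R ≈ 59.3355

The third angle is ∠S = 180° − ∠R − ∠T = 41.50°.
Law of sines: TS = SR·sin R/sin T ≈ 179.03.
Law of sines: RT = SR·sin S/sin T ≈ 137.07.
Median from R: ½√(2·SR² + 2·RT² − TS²) ≈ 59.336.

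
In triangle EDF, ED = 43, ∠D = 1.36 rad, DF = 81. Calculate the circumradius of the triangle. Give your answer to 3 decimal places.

By the law of cosines, FE² = ED² + DF² − 2·ED·DF·cos D = 6952.4, so FE ≈ 83.381.
Area = ½·ED·DF·sin D ≈ 1703.
Circumradius = FE/(2 sin D) ≈ 42.634.

42.634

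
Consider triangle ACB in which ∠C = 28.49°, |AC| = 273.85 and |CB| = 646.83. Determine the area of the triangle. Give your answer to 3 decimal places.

Area = ½·|AC|·|CB|·sin C ≈ 42247.

area ≈ 42247.029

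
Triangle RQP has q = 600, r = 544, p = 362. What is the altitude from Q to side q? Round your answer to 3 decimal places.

323.432

Semiperimeter s = (544 + 600 + 362)/2 = 753.
Heron's formula: area = √(753·209·153·391) ≈ 97030.
The altitude from Q has length 2·area/q ≈ 323.43.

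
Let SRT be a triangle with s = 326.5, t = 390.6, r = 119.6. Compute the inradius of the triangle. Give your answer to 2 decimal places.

42.66

Semiperimeter p = (326.5 + 119.6 + 390.6)/2 = 418.35.
Heron's formula: area = √(418.35·91.85·298.75·27.75) ≈ 17848.
Inradius = area/p = 17848/418.35 ≈ 42.663.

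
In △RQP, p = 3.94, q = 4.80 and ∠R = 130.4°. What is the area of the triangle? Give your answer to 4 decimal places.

Area = ½·q·p·sin R ≈ 7.2011.

area ≈ 7.2011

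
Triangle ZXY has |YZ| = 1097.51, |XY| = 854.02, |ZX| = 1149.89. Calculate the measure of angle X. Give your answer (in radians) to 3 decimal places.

1.125

By the law of cosines, cos X = (|ZX|² + |XY|² − |YZ|²) / (2·|ZX|·|XY|) ≈ 0.43129, so ∠X ≈ 1.1249 rad.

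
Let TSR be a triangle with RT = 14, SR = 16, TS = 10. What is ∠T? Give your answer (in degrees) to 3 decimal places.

By the law of cosines, cos T = (RT² + TS² − SR²) / (2·RT·TS) ≈ 0.14286, so ∠T ≈ 81.79°.

81.787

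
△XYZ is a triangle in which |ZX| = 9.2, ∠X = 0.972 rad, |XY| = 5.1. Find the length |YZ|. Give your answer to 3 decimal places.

7.600

By the law of cosines, |YZ|² = |ZX|² + |XY|² − 2·|ZX|·|XY|·cos X = 57.757, so |YZ| ≈ 7.5998.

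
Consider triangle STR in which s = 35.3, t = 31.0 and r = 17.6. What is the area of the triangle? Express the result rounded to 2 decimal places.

area ≈ 272.73

Semiperimeter p = (35.3 + 31 + 17.6)/2 = 41.95.
Heron's formula: area = √(41.95·6.65·10.95·24.35) ≈ 272.73.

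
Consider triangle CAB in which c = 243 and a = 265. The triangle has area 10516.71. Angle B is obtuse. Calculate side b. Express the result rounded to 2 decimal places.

501.00

From area = ½·c·a·sin B, we get sin B = 2·area/(c·a) ≈ 0.32663.
Taking the obtuse solution, ∠B ≈ 160.94°.
Law of cosines then gives b ≈ 501.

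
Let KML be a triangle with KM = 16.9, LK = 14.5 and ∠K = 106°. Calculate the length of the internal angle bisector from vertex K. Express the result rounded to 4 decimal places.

By the law of cosines, ML² = LK² + KM² − 2·LK·KM·cos K = 630.95, so ML ≈ 25.119.
The bisector from K has length 2·LK·KM·cos(∠K/2)/(LK+KM) ≈ 9.3933.

t_K ≈ 9.3933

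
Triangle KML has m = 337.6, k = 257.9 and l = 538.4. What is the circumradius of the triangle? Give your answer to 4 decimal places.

R ≈ 345.9869

By the law of cosines, cos K = (m² + l² − k²) / (2·m·l) ≈ 0.92795, so ∠K ≈ 21.88°.
Circumradius = k/(2 sin K) ≈ 345.99.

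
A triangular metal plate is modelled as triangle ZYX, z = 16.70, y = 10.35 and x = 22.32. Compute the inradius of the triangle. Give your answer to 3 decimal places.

Semiperimeter s = (16.7 + 10.35 + 22.32)/2 = 24.685.
Heron's formula: area = √(24.685·7.985·14.335·2.365) ≈ 81.746.
Inradius = area/s = 81.746/24.685 ≈ 3.3116.

r ≈ 3.312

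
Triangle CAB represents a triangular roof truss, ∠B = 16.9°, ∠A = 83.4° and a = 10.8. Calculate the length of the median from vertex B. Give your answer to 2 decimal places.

The third angle is ∠C = 180° − ∠A − ∠B = 79.70°.
Law of sines: c = a·sin C/sin A ≈ 10.697.
Law of sines: b = a·sin B/sin A ≈ 3.1605.
Median from B: ½√(2·c² + 2·a² − b²) ≈ 10.632.

10.63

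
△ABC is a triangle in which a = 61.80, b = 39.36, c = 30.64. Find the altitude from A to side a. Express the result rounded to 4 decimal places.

Semiperimeter s = (61.8 + 39.36 + 30.64)/2 = 65.9.
Heron's formula: area = √(65.9·4.1·26.54·35.26) ≈ 502.84.
The altitude from A has length 2·area/a ≈ 16.273.

h_A ≈ 16.2730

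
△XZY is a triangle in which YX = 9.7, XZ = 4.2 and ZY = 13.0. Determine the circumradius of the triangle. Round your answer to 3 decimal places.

By the law of cosines, cos X = (YX² + XZ² − ZY²) / (2·YX·XZ) ≈ -0.70287, so ∠X ≈ 134.66°.
Circumradius = ZY/(2 sin X) ≈ 9.138.

9.138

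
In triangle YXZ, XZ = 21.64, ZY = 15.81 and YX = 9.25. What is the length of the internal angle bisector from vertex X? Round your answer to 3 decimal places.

By the law of cosines, cos X = (YX² + XZ² − ZY²) / (2·YX·XZ) ≈ 0.75909, so ∠X ≈ 40.62°.
The bisector from X has length 2·YX·XZ·cos(∠X/2)/(YX+XZ) ≈ 12.155.

12.155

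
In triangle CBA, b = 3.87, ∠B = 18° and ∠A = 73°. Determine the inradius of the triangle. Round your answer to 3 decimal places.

The third angle is ∠C = 180° − ∠B − ∠A = 89.00°.
Law of sines: c = b·sin C/sin B ≈ 12.522.
Law of sines: a = b·sin A/sin B ≈ 11.976.
Area = ½·b·c·sin A ≈ 23.171.
Semiperimeter s = (12.522+3.87+11.976)/2 = 14.184.
Inradius = area/s = 23.171/14.184 ≈ 1.6336.

r ≈ 1.634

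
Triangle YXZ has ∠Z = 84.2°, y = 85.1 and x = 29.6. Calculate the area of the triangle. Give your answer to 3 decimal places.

area ≈ 1253.032

Area = ½·y·x·sin Z ≈ 1253.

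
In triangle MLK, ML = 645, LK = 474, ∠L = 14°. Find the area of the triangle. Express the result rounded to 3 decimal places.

Area = ½·ML·LK·sin L ≈ 36981.

36981.391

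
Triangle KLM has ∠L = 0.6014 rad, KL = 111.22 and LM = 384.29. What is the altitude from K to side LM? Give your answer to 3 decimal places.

By the law of cosines, MK² = KL² + LM² − 2·KL·LM·cos L = 89565, so MK ≈ 299.27.
Area = ½·KL·LM·sin L ≈ 12091.
The altitude from K has length 2·area/LM ≈ 62.928.

h_K ≈ 62.928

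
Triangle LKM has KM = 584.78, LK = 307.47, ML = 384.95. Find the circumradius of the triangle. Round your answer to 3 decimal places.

R ≈ 322.060

By the law of cosines, cos L = (ML² + LK² − KM²) / (2·ML·LK) ≈ -0.41924, so ∠L ≈ 114.79°.
Circumradius = KM/(2 sin L) ≈ 322.06.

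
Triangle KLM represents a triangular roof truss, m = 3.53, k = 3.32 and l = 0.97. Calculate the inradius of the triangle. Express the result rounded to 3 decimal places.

0.411

Semiperimeter s = (3.32 + 0.97 + 3.53)/2 = 3.91.
Heron's formula: area = √(3.91·0.59·2.94·0.38) ≈ 1.6054.
Inradius = area/s = 1.6054/3.91 ≈ 0.41059.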